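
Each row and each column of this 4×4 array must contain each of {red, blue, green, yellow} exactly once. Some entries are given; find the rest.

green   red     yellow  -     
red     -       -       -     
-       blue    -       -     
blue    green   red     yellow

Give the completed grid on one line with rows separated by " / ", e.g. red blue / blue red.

green red yellow blue / red yellow blue green / yellow blue green red / blue green red yellow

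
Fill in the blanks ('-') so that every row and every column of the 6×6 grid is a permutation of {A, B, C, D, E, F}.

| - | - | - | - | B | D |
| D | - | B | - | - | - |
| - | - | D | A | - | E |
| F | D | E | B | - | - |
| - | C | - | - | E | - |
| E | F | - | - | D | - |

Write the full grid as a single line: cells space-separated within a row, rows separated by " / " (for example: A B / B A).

A E C F B D / D A B E C F / C B D A F E / F D E B A C / B C F D E A / E F A C D B

(r3,c2) = B
(r6,c4) = C
(r3,c1) = C
(r3,c5) = F
(r6,c3) = A
(r6,c6) = B
(r1,c1) = A
(r1,c2) = E
(r1,c4) = F
(r2,c2) = A
(r2,c4) = E
(r2,c5) = C
(r2,c6) = F
(r4,c5) = A
(r4,c6) = C
(r5,c1) = B
(r5,c3) = F
(r5,c4) = D
(r5,c6) = A
(r1,c3) = C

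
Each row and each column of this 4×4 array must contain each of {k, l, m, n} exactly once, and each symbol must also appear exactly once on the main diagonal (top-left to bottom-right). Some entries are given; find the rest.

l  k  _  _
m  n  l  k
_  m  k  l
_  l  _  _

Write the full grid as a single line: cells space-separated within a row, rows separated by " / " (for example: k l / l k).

(r3,c1) = n
(r4,c1) = k
(r4,c4) = m
(r1,c4) = n
(r4,c3) = n
(r1,c3) = m

l k m n / m n l k / n m k l / k l n m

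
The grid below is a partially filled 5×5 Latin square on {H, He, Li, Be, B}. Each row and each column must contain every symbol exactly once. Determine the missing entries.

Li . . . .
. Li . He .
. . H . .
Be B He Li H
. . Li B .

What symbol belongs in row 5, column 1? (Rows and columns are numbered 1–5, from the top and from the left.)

He

row 3 has {H}; column 4 has {He,Li,B} — only Be is left for (r3,c4).
row 1 has {Li}; column 4 has {He,Li,Be,B} — only H is left for (r1,c4).
row 3 has {H,Be}; column 2 has {Li,B} — only He is left for (r3,c2).
row 1 has {H,Li}; column 2 has {He,Li,B} — only Be is left for (r1,c2).
row 1 has {H,Li,Be}; column 3 has {H,He,Li} — only B is left for (r1,c3).
row 1 has {H,Li,Be,B}; column 5 has {H} — only He is left for (r1,c5).
row 2 has {He,Li}; column 3 has {H,He,Li,B} — only Be is left for (r2,c3).
row 2 has {He,Li,Be}; column 5 has {H,He} — only B is left for (r2,c5).
row 3 has {H,He,Be}; column 1 has {Li,Be} — only B is left for (r3,c1).
row 3 has {H,He,Be,B}; column 5 has {H,He,B} — only Li is left for (r3,c5).
row 5 has {Li,B}; column 2 has {He,Li,Be,B} — only H is left for (r5,c2).
row 5 has {H,Li,B}; column 5 has {H,He,Li,B} — only Be is left for (r5,c5).
row 2 has {He,Li,Be,B}; column 1 has {Li,Be,B} — only H is left for (r2,c1).
row 5 has {H,Li,Be,B}; column 1 has {H,Li,Be,B} — only He is left for (r5,c1).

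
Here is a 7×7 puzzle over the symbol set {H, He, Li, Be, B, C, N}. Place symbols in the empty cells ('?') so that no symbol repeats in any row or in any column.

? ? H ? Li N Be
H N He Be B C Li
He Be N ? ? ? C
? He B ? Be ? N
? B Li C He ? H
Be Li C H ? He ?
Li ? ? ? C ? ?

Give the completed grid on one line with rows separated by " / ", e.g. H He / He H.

B C H He Li N Be / H N He Be B C Li / He Be N B H Li C / C He B Li Be H N / N B Li C He Be H / Be Li C H N He B / Li H Be N C B He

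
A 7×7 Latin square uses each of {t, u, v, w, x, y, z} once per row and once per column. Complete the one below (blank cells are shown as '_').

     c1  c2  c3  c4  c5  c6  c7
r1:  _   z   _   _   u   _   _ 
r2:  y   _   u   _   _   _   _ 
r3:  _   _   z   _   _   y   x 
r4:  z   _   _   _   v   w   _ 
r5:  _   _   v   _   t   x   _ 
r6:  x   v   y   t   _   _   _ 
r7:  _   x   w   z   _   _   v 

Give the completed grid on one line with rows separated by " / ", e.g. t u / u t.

t z x w u v y / y w u v x z t / v t z u w y x / z y t x v w u / w u v y t x z / x v y t z u w / u x w z y t v

(r3,c5) = w
(r6,c5) = z
(r6,c6) = u
(r6,c7) = w
(r7,c5) = y
(r7,c6) = t
(r1,c6) = v
(r2,c5) = x
(r2,c6) = z
(r2,c7) = t
(r7,c1) = u
(r1,c7) = y
(r2,c2) = w
(r2,c4) = v
(r3,c4) = u
(r4,c7) = u
(r5,c1) = w
(r5,c4) = y
(r5,c7) = z
(r1,c1) = t
(r1,c3) = x
(r1,c4) = w
(r3,c1) = v
(r3,c2) = t
(r4,c2) = y
(r4,c3) = t
(r4,c4) = x
(r5,c2) = u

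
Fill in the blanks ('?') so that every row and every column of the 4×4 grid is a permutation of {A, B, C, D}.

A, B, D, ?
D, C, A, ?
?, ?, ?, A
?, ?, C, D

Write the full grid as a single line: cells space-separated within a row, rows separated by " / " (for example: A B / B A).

A B D C / D C A B / C D B A / B A C D

(r1,c4) = C
(r2,c4) = B
(r3,c2) = D
(r3,c3) = B
(r4,c1) = B
(r4,c2) = A
(r3,c1) = C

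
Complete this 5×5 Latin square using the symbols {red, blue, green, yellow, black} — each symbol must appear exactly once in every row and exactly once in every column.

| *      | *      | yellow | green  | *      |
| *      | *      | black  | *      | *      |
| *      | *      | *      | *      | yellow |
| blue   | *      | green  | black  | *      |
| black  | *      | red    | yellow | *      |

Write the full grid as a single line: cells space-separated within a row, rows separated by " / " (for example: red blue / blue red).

At row 1, column 1: row 1 has {green,yellow}; column 1 has {blue,black}; that leaves red.
At row 3, column 1: row 3 has {yellow}; column 1 has {red,blue,black}; that leaves green.
At row 3, column 3: row 3 has {green,yellow}; column 3 has {red,green,yellow,black}; that leaves blue.
At row 3, column 4: row 3 has {blue,green,yellow}; column 4 has {green,yellow,black}; that leaves red.
At row 4, column 5: row 4 has {blue,green,black}; column 5 has {yellow}; that leaves red.
At row 2, column 1: row 2 has {black}; column 1 has {red,blue,green,black}; that leaves yellow.
At row 2, column 4: row 2 has {yellow,black}; column 4 has {red,green,yellow,black}; that leaves blue.
At row 2, column 5: row 2 has {blue,yellow,black}; column 5 has {red,yellow}; that leaves green.
At row 3, column 2: row 3 has {red,blue,green,yellow}; column 2 is empty so far; that leaves black.
At row 4, column 2: row 4 has {red,blue,green,black}; column 2 has {black}; that leaves yellow.
At row 5, column 5: row 5 has {red,yellow,black}; column 5 has {red,green,yellow}; that leaves blue.
At row 1, column 2: row 1 has {red,green,yellow}; column 2 has {yellow,black}; that leaves blue.
At row 1, column 5: row 1 has {red,blue,green,yellow}; column 5 has {red,blue,green,yellow}; that leaves black.
At row 2, column 2: row 2 has {blue,green,yellow,black}; column 2 has {blue,yellow,black}; that leaves red.
At row 5, column 2: row 5 has {red,blue,yellow,black}; column 2 has {red,blue,yellow,black}; that leaves green.

red blue yellow green black / yellow red black blue green / green black blue red yellow / blue yellow green black red / black green red yellow blue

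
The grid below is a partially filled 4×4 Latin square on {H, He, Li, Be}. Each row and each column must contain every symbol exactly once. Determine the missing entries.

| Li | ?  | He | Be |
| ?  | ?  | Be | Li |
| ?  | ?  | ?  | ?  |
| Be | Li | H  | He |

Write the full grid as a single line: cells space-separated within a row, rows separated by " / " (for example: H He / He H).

Li H He Be / H He Be Li / He Be Li H / Be Li H He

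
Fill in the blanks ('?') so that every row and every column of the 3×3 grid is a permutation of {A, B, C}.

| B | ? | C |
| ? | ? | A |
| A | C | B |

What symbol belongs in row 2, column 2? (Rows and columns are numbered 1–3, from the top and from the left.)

B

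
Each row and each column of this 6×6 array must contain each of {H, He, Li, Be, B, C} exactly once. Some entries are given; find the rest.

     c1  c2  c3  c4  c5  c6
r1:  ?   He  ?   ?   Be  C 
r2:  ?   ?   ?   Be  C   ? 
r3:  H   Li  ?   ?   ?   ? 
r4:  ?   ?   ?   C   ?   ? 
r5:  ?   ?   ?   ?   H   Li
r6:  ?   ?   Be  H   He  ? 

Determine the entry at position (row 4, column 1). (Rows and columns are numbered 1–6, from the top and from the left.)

Be

row 3 has {H,Li}; column 5 has {H,He,Be,C} — only B is left for (r3,c5).
row 4 has {C}; column 5 has {H,He,Be,B,C} — only Li is left for (r4,c5).
row 6 has {H,He,Be}; column 6 has {Li,C} — only B is left for (r6,c6).
row 3 has {H,Li,B}; column 4 has {H,Be,C} — only He is left for (r3,c4).
row 3 has {H,He,Li,B}; column 6 has {Li,B,C} — only Be is left for (r3,c6).
row 5 has {H,Li}; column 4 has {H,He,Be,C} — only B is left for (r5,c4).
row 6 has {H,He,Be,B}; column 2 has {He,Li} — only C is left for (r6,c2).
row 1 has {He,Be,C}; column 4 has {H,He,Be,B,C} — only Li is left for (r1,c4).
row 3 has {H,He,Li,Be,B}; column 3 has {Be} — only C is left for (r3,c3).
row 5 has {H,Li,B}; column 2 has {He,Li,C} — only Be is left for (r5,c2).
row 5 has {H,Li,Be,B}; column 3 has {Be,C} — only He is left for (r5,c3).
row 6 has {H,He,Be,B,C}; column 1 has {H} — only Li is left for (r6,c1).
row 1 has {He,Li,Be,C}; column 1 has {H,Li} — only B is left for (r1,c1).
row 1 has {He,Li,Be,B,C}; column 3 has {He,Be,C} — only H is left for (r1,c3).
row 2 has {Be,C}; column 1 has {H,Li,B} — only He is left for (r2,c1).
row 2 has {He,Be,C}; column 6 has {Li,Be,B,C} — only H is left for (r2,c6).
row 4 has {Li,C}; column 1 has {H,He,Li,B} — only Be is left for (r4,c1).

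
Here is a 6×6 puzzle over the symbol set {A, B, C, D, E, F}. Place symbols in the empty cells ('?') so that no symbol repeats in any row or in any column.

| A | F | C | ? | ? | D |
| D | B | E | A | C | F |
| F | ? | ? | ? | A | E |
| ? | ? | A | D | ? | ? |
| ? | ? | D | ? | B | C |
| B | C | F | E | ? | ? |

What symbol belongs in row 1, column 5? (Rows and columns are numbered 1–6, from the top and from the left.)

E

(r1,c4) = B
(r1,c5) = E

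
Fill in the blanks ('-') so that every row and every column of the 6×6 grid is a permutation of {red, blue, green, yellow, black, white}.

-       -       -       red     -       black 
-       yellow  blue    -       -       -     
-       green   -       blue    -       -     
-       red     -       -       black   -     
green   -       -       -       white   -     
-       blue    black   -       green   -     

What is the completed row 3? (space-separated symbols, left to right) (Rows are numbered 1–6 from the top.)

black green white blue yellow red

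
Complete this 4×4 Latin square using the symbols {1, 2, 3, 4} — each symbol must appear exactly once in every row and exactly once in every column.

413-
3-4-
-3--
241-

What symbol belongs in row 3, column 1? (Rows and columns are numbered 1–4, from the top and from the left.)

1

Cell (r1,c4): row 1 has {1,3,4}; column 4 is empty so far → 2.
Cell (r2,c2): row 2 has {3,4}; column 2 has {1,3,4} → 2.
Cell (r2,c4): row 2 has {2,3,4}; column 4 has {2} → 1.
Cell (r3,c1): row 3 has {3}; column 1 has {2,3,4} → 1.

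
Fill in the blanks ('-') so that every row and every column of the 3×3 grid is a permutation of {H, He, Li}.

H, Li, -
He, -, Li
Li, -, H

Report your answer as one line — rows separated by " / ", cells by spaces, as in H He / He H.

H Li He / He H Li / Li He H

(r1,c3) = He
(r2,c2) = H
(r3,c2) = He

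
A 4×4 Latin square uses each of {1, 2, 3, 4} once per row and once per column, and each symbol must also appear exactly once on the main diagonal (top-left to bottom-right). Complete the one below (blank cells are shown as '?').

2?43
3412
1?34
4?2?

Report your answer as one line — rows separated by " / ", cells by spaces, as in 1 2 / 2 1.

2 1 4 3 / 3 4 1 2 / 1 2 3 4 / 4 3 2 1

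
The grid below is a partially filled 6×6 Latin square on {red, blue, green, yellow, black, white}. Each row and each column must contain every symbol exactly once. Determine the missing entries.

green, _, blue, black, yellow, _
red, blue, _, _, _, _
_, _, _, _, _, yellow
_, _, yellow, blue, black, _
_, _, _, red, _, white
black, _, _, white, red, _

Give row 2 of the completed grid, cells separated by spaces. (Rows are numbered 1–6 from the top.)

red blue white yellow green black

Cell (r1,c6): row 1 has {blue,green,yellow,black}; column 6 has {yellow,white} → red.
Cell (r3,c4): row 3 has {yellow}; column 4 has {red,blue,black,white} → green.
Cell (r4,c1): row 4 has {blue,yellow,black}; column 1 has {red,green,black} → white.
Cell (r4,c6): row 4 has {blue,yellow,black,white}; column 6 has {red,yellow,white} → green.
Cell (r6,c3): row 6 has {red,black,white}; column 3 has {blue,yellow} → green.
Cell (r6,c6): row 6 has {red,green,black,white}; column 6 has {red,green,yellow,white} → blue.
Cell (r1,c2): row 1 has {red,blue,green,yellow,black}; column 2 has {blue} → white.
Cell (r2,c4): row 2 has {red,blue}; column 4 has {red,blue,green,black,white} → yellow.
Cell (r2,c6): row 2 has {red,blue,yellow}; column 6 has {red,blue,green,yellow,white} → black.
Cell (r3,c1): row 3 has {green,yellow}; column 1 has {red,green,black,white} → blue.
Cell (r3,c5): row 3 has {blue,green,yellow}; column 5 has {red,yellow,black} → white.
Cell (r4,c2): row 4 has {blue,green,yellow,black,white}; column 2 has {blue,white} → red.
Cell (r5,c1): row 5 has {red,white}; column 1 has {red,blue,green,black,white} → yellow.
Cell (r5,c3): row 5 has {red,yellow,white}; column 3 has {blue,green,yellow} → black.
Cell (r6,c2): row 6 has {red,blue,green,black,white}; column 2 has {red,blue,white} → yellow.
Cell (r2,c3): row 2 has {red,blue,yellow,black}; column 3 has {blue,green,yellow,black} → white.
Cell (r2,c5): row 2 has {red,blue,yellow,black,white}; column 5 has {red,yellow,black,white} → green.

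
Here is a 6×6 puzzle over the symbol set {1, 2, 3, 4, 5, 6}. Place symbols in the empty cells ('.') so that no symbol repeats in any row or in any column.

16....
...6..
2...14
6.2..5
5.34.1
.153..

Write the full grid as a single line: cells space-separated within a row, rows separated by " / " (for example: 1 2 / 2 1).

1 6 4 2 5 3 / 3 5 1 6 4 2 / 2 3 6 5 1 4 / 6 4 2 1 3 5 / 5 2 3 4 6 1 / 4 1 5 3 2 6

At row 1, column 3: row 1 has {1,6}; column 3 has {2,3,5}; that leaves 4.
At row 2, column 3: row 2 has {6}; column 3 has {2,3,4,5}; that leaves 1.
At row 3, column 3: row 3 has {1,2,4}; column 3 has {1,2,3,4,5}; that leaves 6.
At row 3, column 4: row 3 has {1,2,4,6}; column 4 has {3,4,6}; that leaves 5.
At row 4, column 4: row 4 has {2,5,6}; column 4 has {3,4,5,6}; that leaves 1.
At row 5, column 2: row 5 has {1,3,4,5}; column 2 has {1,6}; that leaves 2.
At row 5, column 5: row 5 has {1,2,3,4,5}; column 5 has {1}; that leaves 6.
At row 6, column 1: row 6 has {1,3,5}; column 1 has {1,2,5,6}; that leaves 4.
At row 6, column 5: row 6 has {1,3,4,5}; column 5 has {1,6}; that leaves 2.
At row 6, column 6: row 6 has {1,2,3,4,5}; column 6 has {1,4,5}; that leaves 6.
At row 1, column 4: row 1 has {1,4,6}; column 4 has {1,3,4,5,6}; that leaves 2.
At row 1, column 6: row 1 has {1,2,4,6}; column 6 has {1,4,5,6}; that leaves 3.
At row 2, column 1: row 2 has {1,6}; column 1 has {1,2,4,5,6}; that leaves 3.
At row 2, column 6: row 2 has {1,3,6}; column 6 has {1,3,4,5,6}; that leaves 2.
At row 3, column 2: row 3 has {1,2,4,5,6}; column 2 has {1,2,6}; that leaves 3.
At row 4, column 2: row 4 has {1,2,5,6}; column 2 has {1,2,3,6}; that leaves 4.
At row 4, column 5: row 4 has {1,2,4,5,6}; column 5 has {1,2,6}; that leaves 3.
At row 1, column 5: row 1 has {1,2,3,4,6}; column 5 has {1,2,3,6}; that leaves 5.
At row 2, column 2: row 2 has {1,2,3,6}; column 2 has {1,2,3,4,6}; that leaves 5.
At row 2, column 5: row 2 has {1,2,3,5,6}; column 5 has {1,2,3,5,6}; that leaves 4.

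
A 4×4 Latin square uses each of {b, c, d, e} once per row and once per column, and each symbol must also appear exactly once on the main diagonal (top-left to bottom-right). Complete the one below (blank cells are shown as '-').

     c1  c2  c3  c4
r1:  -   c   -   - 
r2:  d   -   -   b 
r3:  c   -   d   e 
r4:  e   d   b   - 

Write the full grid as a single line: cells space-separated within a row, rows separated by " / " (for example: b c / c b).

b c e d / d e c b / c b d e / e d b c

(r1,c1) = b
(r1,c3) = e
(r1,c4) = d
(r2,c2) = e
(r2,c3) = c
(r3,c2) = b
(r4,c4) = c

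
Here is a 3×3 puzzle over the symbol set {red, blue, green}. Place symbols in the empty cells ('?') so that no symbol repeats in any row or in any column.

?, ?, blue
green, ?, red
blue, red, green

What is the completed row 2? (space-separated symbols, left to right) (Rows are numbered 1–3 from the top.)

(r1,c1) = red
(r1,c2) = green
(r2,c2) = blue

green blue red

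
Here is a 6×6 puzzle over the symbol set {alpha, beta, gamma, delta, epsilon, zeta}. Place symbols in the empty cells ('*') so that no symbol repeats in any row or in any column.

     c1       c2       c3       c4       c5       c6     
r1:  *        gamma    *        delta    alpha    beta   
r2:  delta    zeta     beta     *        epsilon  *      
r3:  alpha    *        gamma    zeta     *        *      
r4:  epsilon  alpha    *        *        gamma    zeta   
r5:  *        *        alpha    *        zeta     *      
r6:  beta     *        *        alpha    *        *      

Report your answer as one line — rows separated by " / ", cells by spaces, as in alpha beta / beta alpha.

zeta gamma epsilon delta alpha beta / delta zeta beta gamma epsilon alpha / alpha delta gamma zeta beta epsilon / epsilon alpha delta beta gamma zeta / gamma beta alpha epsilon zeta delta / beta epsilon zeta alpha delta gamma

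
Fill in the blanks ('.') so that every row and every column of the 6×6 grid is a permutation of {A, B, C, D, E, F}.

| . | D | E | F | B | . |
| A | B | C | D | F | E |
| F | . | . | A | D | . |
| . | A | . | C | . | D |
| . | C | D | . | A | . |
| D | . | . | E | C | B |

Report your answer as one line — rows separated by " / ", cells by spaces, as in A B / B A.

C D E F B A / A B C D F E / F E B A D C / B A F C E D / E C D B A F / D F A E C B

(r1,c1) = C
(r1,c6) = A
(r3,c2) = E
(r3,c3) = B
(r3,c6) = C
(r4,c3) = F
(r4,c5) = E
(r5,c4) = B
(r5,c6) = F
(r6,c2) = F
(r6,c3) = A
(r4,c1) = B
(r5,c1) = E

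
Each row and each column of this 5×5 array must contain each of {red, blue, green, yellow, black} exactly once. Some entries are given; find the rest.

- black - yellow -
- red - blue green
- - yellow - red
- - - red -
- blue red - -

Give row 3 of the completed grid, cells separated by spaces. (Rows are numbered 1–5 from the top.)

blue green yellow black red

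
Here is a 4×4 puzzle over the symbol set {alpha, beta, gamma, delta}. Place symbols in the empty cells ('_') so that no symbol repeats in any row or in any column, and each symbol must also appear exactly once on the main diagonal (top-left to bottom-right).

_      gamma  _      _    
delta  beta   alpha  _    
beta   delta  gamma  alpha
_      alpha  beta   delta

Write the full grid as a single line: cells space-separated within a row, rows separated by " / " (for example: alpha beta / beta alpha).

alpha gamma delta beta / delta beta alpha gamma / beta delta gamma alpha / gamma alpha beta delta

(r1,c1) = alpha
(r1,c3) = delta
(r1,c4) = beta
(r2,c4) = gamma
(r4,c1) = gamma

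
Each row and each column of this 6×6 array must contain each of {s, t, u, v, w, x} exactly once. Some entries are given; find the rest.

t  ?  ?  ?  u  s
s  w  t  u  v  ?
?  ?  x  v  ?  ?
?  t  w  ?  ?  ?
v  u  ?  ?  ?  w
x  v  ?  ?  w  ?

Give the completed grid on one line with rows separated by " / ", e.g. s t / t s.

t x v w u s / s w t u v x / w s x v t u / u t w x s v / v u s t x w / x v u s w t

row 1 has {s,t,u}; column 2 has {t,u,v,w} — only x is left for (r1,c2).
row 1 has {s,t,u,x}; column 3 has {t,w,x} — only v is left for (r1,c3).
row 1 has {s,t,u,v,x}; column 4 has {u,v} — only w is left for (r1,c4).
row 2 has {s,t,u,v,w}; column 6 has {s,w} — only x is left for (r2,c6).
row 3 has {v,x}; column 2 has {t,u,v,w,x} — only s is left for (r3,c2).
row 3 has {s,v,x}; column 5 has {u,v,w} — only t is left for (r3,c5).
row 3 has {s,t,v,x}; column 6 has {s,w,x} — only u is left for (r3,c6).
row 4 has {t,w}; column 1 has {s,t,v,x} — only u is left for (r4,c1).
row 4 has {t,u,w}; column 6 has {s,u,w,x} — only v is left for (r4,c6).
row 5 has {u,v,w}; column 3 has {t,v,w,x} — only s is left for (r5,c3).
row 5 has {s,u,v,w}; column 5 has {t,u,v,w} — only x is left for (r5,c5).
row 6 has {v,w,x}; column 3 has {s,t,v,w,x} — only u is left for (r6,c3).
row 6 has {u,v,w,x}; column 6 has {s,u,v,w,x} — only t is left for (r6,c6).
row 3 has {s,t,u,v,x}; column 1 has {s,t,u,v,x} — only w is left for (r3,c1).
row 4 has {t,u,v,w}; column 5 has {t,u,v,w,x} — only s is left for (r4,c5).
row 5 has {s,u,v,w,x}; column 4 has {u,v,w} — only t is left for (r5,c4).
row 6 has {t,u,v,w,x}; column 4 has {t,u,v,w} — only s is left for (r6,c4).
row 4 has {s,t,u,v,w}; column 4 has {s,t,u,v,w} — only x is left for (r4,c4).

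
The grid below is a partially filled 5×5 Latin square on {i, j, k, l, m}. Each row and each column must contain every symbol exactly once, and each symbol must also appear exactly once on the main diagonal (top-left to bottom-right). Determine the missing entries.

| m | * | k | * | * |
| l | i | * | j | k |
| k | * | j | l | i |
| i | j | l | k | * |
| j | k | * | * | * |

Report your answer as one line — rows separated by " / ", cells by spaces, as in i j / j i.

m l k i j / l i m j k / k m j l i / i j l k m / j k i m l

row 1 has {k,m}; column 2 has {i,j,k} — only l is left for (r1,c2).
row 1 has {k,l,m}; column 4 has {j,k,l} — only i is left for (r1,c4).
row 1 has {i,k,l,m}; column 5 has {i,k} — only j is left for (r1,c5).
row 2 has {i,j,k,l}; column 3 has {j,k,l} — only m is left for (r2,c3).
row 3 has {i,j,k,l}; column 2 has {i,j,k,l} — only m is left for (r3,c2).
row 4 has {i,j,k,l}; column 5 has {i,j,k} — only m is left for (r4,c5).
row 5 has {j,k}; column 3 has {j,k,l,m} — only i is left for (r5,c3).
row 5 has {i,j,k}; column 4 has {i,j,k,l} — only m is left for (r5,c4).
row 5 has {i,j,k,m}; column 5 has {i,j,k,m}; the diagonal has {i,j,k,m} — only l is left for (r5,c5).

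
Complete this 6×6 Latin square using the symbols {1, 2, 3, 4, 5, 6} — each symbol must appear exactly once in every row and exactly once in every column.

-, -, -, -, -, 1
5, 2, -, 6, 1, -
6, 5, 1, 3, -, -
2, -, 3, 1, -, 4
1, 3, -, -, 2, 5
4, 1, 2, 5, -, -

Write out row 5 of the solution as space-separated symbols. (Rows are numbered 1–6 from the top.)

1 3 6 4 2 5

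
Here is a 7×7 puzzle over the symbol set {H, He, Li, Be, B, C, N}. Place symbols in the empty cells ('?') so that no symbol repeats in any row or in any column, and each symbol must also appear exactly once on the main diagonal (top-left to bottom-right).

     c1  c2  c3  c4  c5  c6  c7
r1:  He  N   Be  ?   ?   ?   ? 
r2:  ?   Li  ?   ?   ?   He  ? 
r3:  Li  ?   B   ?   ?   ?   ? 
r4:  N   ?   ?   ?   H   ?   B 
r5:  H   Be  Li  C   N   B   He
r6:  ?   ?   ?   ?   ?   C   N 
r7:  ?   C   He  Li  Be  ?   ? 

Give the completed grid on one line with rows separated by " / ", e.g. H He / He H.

He N Be B C H Li / C Li N H B He Be / Li H B N He Be C / N He C Be H Li B / H Be Li C N B He / Be B H He Li C N / B C He Li Be N H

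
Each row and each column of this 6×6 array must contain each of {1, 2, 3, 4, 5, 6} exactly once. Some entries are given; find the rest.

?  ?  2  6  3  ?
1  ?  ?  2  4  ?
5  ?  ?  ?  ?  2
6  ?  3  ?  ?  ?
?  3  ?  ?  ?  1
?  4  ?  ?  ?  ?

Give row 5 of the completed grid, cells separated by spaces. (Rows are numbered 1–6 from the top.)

2 3 5 4 6 1

row 1 has {2,3,6}; column 1 has {1,5,6} — only 4 is left for (r1,c1).
row 1 has {2,3,4,6}; column 6 has {1,2} — only 5 is left for (r1,c6).
row 4 has {3,6}; column 6 has {1,2,5} — only 4 is left for (r4,c6).
row 5 has {1,3}; column 1 has {1,4,5,6} — only 2 is left for (r5,c1).
row 6 has {4}; column 1 has {1,2,4,5,6} — only 3 is left for (r6,c1).
row 6 has {3,4}; column 6 has {1,2,4,5} — only 6 is left for (r6,c6).
row 1 has {2,3,4,5,6}; column 2 has {3,4} — only 1 is left for (r1,c2).
row 2 has {1,2,4}; column 6 has {1,2,4,5,6} — only 3 is left for (r2,c6).
row 3 has {2,5}; column 2 has {1,3,4} — only 6 is left for (r3,c2).
row 3 has {2,5,6}; column 5 has {3,4} — only 1 is left for (r3,c5).
row 2 has {1,2,3,4}; column 2 has {1,3,4,6} — only 5 is left for (r2,c2).
row 2 has {1,2,3,4,5}; column 3 has {2,3} — only 6 is left for (r2,c3).
row 3 has {1,2,5,6}; column 3 has {2,3,6} — only 4 is left for (r3,c3).
row 3 has {1,2,4,5,6}; column 4 has {2,6} — only 3 is left for (r3,c4).
row 4 has {3,4,6}; column 2 has {1,3,4,5,6} — only 2 is left for (r4,c2).
row 4 has {2,3,4,6}; column 5 has {1,3,4} — only 5 is left for (r4,c5).
row 5 has {1,2,3}; column 3 has {2,3,4,6} — only 5 is left for (r5,c3).
row 5 has {1,2,3,5}; column 4 has {2,3,6} — only 4 is left for (r5,c4).
row 5 has {1,2,3,4,5}; column 5 has {1,3,4,5} — only 6 is left for (r5,c5).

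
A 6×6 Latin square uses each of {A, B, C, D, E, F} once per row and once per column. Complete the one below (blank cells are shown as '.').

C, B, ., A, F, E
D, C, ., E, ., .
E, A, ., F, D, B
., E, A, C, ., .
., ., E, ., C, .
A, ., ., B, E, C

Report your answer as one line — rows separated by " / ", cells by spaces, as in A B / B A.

C B D A F E / D C B E A F / E A C F D B / F E A C B D / B F E D C A / A D F B E C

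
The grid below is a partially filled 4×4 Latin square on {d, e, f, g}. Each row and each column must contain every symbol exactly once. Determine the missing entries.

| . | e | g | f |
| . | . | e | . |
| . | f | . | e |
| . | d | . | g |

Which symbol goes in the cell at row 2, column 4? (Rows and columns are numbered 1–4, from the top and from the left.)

d

(r1,c1) = d
(r2,c2) = g
(r2,c4) = d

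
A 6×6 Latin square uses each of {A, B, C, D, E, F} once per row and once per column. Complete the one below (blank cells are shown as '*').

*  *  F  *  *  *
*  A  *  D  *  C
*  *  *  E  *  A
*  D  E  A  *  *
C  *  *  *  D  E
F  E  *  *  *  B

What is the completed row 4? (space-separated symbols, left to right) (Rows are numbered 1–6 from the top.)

B D E A C F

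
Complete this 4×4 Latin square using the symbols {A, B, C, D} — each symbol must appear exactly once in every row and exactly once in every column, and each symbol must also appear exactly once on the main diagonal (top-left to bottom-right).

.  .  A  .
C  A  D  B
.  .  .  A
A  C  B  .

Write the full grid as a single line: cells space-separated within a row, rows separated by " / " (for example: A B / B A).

Cell (r3,c3): row 3 has {A}; column 3 has {A,B,D}; the diagonal has {A} → C.
Cell (r4,c4): row 4 has {A,B,C}; column 4 has {A,B}; the diagonal has {A,C} → D.
Cell (r1,c1): row 1 has {A}; column 1 has {A,C}; the diagonal has {A,C,D} → B.
Cell (r1,c2): row 1 has {A,B}; column 2 has {A,C} → D.
Cell (r1,c4): row 1 has {A,B,D}; column 4 has {A,B,D} → C.
Cell (r3,c1): row 3 has {A,C}; column 1 has {A,B,C} → D.
Cell (r3,c2): row 3 has {A,C,D}; column 2 has {A,C,D} → B.

B D A C / C A D B / D B C A / A C B D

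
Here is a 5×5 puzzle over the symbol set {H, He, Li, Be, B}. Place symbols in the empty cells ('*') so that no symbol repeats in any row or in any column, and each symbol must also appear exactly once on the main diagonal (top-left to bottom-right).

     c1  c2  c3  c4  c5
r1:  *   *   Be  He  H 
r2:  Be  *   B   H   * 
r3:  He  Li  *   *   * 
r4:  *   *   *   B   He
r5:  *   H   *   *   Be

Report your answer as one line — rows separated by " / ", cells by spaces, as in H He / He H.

Li B Be He H / Be He B H Li / He Li H Be B / H Be Li B He / B H He Li Be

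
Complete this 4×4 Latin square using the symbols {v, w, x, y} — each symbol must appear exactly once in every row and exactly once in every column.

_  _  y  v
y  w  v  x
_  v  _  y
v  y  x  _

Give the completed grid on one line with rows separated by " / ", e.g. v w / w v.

w x y v / y w v x / x v w y / v y x w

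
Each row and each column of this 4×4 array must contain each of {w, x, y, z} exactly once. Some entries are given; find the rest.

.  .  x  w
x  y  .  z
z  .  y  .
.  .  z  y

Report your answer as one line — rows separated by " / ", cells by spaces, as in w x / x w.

(r1,c1) = y
(r1,c2) = z
(r2,c3) = w
(r3,c4) = x
(r4,c1) = w
(r4,c2) = x
(r3,c2) = w

y z x w / x y w z / z w y x / w x z y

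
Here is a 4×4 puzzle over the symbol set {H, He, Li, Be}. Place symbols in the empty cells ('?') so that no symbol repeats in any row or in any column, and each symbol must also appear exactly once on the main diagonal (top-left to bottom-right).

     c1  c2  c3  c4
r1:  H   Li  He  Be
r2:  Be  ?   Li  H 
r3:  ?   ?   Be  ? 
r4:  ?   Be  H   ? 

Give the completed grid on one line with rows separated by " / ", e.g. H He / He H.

H Li He Be / Be He Li H / Li H Be He / He Be H Li

(r2,c2): row 2 has {H,Li,Be}; column 2 has {Li,Be}; the diagonal has {H,Be}, so it must be He.
(r3,c2): row 3 has {Be}; column 2 has {He,Li,Be}, so it must be H.
(r4,c4): row 4 has {H,Be}; column 4 has {H,Be}; the diagonal has {H,He,Be}, so it must be Li.
(r3,c4): row 3 has {H,Be}; column 4 has {H,Li,Be}, so it must be He.
(r4,c1): row 4 has {H,Li,Be}; column 1 has {H,Be}, so it must be He.
(r3,c1): row 3 has {H,He,Be}; column 1 has {H,He,Be}, so it must be Li.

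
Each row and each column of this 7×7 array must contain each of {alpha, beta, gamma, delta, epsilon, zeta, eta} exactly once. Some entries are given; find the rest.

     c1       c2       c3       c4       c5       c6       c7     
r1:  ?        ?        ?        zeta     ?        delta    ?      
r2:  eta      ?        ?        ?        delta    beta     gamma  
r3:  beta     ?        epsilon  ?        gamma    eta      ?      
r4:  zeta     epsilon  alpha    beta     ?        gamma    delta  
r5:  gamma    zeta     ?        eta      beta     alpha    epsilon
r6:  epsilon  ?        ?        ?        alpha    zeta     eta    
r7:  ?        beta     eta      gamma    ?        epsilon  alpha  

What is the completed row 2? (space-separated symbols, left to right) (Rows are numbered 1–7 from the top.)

(r1,c1): row 1 has {delta,zeta}; column 1 has {beta,gamma,epsilon,zeta,eta}, so it must be alpha.
(r1,c7): row 1 has {alpha,delta,zeta}; column 7 has {alpha,gamma,delta,epsilon,eta}, so it must be beta.
(r2,c2): row 2 has {beta,gamma,delta,eta}; column 2 has {beta,epsilon,zeta}, so it must be alpha.
(r2,c3): row 2 has {alpha,beta,gamma,delta,eta}; column 3 has {alpha,epsilon,eta}, so it must be zeta.
(r2,c4): row 2 has {alpha,beta,gamma,delta,zeta,eta}; column 4 has {beta,gamma,zeta,eta}, so it must be epsilon.

eta alpha zeta epsilon delta beta gamma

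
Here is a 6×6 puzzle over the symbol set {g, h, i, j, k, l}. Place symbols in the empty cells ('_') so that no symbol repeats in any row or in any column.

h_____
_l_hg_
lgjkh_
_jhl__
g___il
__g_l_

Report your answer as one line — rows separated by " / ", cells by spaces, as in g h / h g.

h i l g j k / k l i h g j / l g j k h i / i j h l k g / g h k j i l / j k g i l h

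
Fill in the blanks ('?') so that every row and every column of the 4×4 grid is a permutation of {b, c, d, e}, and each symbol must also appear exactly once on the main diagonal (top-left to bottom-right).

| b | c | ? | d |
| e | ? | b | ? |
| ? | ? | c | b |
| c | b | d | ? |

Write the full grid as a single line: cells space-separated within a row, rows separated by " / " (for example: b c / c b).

Cell (r1,c3): row 1 has {b,c,d}; column 3 has {b,c,d} → e.
Cell (r2,c2): row 2 has {b,e}; column 2 has {b,c}; the diagonal has {b,c} → d.
Cell (r2,c4): row 2 has {b,d,e}; column 4 has {b,d} → c.
Cell (r3,c1): row 3 has {b,c}; column 1 has {b,c,e} → d.
Cell (r3,c2): row 3 has {b,c,d}; column 2 has {b,c,d} → e.
Cell (r4,c4): row 4 has {b,c,d}; column 4 has {b,c,d}; the diagonal has {b,c,d} → e.

b c e d / e d b c / d e c b / c b d e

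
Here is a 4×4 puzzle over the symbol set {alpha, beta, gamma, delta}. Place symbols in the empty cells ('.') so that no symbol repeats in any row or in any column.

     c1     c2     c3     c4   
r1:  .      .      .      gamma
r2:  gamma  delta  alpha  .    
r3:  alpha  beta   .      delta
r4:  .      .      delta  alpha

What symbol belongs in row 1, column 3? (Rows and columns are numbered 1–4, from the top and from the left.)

beta

At row 1, column 2: row 1 has {gamma}; column 2 has {beta,delta}; that leaves alpha.
At row 1, column 3: row 1 has {alpha,gamma}; column 3 has {alpha,delta}; that leaves beta.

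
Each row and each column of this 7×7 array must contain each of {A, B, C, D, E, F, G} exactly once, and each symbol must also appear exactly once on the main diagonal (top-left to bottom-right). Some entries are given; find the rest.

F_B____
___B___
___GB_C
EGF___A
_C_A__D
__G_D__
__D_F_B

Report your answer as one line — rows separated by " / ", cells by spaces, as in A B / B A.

F D B C E A G / G E C B A D F / D F A G B E C / E G F D C B A / B C E A G F D / A B G F D C E / C A D E F G B

(r4,c5): row 4 has {A,E,F,G}; column 5 has {B,D,F}, so it must be C.
(r5,c3): row 5 has {A,C,D}; column 3 has {B,D,F,G}, so it must be E.
(r5,c5): row 5 has {A,C,D,E}; column 5 has {B,C,D,F}; the diagonal has {B,F}, so it must be G.
(r3,c3): row 3 has {B,C,G}; column 3 has {B,D,E,F,G}; the diagonal has {B,F,G}, so it must be A.
(r4,c4): row 4 has {A,C,E,F,G}; column 4 has {A,B,G}; the diagonal has {A,B,F,G}, so it must be D.
(r4,c6): row 4 has {A,C,D,E,F,G}; column 6 is empty so far, so it must be B.
(r5,c1): row 5 has {A,C,D,E,G}; column 1 has {E,F}, so it must be B.
(r5,c6): row 5 has {A,B,C,D,E,G}; column 6 has {B}, so it must be F.
(r2,c2): row 2 has {B}; column 2 has {C,G}; the diagonal has {A,B,D,F,G}, so it must be E.
(r2,c3): row 2 has {B,E}; column 3 has {A,B,D,E,F,G}, so it must be C.
(r2,c5): row 2 has {B,C,E}; column 5 has {B,C,D,F,G}, so it must be A.
(r3,c1): row 3 has {A,B,C,G}; column 1 has {B,E,F}, so it must be D.
(r3,c2): row 3 has {A,B,C,D,G}; column 2 has {C,E,G}, so it must be F.
(r3,c6): row 3 has {A,B,C,D,F,G}; column 6 has {B,F}, so it must be E.
(r6,c6): row 6 has {D,G}; column 6 has {B,E,F}; the diagonal has {A,B,D,E,F,G}, so it must be C.
(r7,c2): row 7 has {B,D,F}; column 2 has {C,E,F,G}, so it must be A.
(r7,c6): row 7 has {A,B,D,F}; column 6 has {B,C,E,F}, so it must be G.
(r1,c2): row 1 has {B,F}; column 2 has {A,C,E,F,G}, so it must be D.
(r1,c5): row 1 has {B,D,F}; column 5 has {A,B,C,D,F,G}, so it must be E.
(r1,c6): row 1 has {B,D,E,F}; column 6 has {B,C,E,F,G}, so it must be A.
(r1,c7): row 1 has {A,B,D,E,F}; column 7 has {A,B,C,D}, so it must be G.
(r2,c1): row 2 has {A,B,C,E}; column 1 has {B,D,E,F}, so it must be G.
(r2,c6): row 2 has {A,B,C,E,G}; column 6 has {A,B,C,E,F,G}, so it must be D.
(r2,c7): row 2 has {A,B,C,D,E,G}; column 7 has {A,B,C,D,G}, so it must be F.
(r6,c1): row 6 has {C,D,G}; column 1 has {B,D,E,F,G}, so it must be A.
(r6,c2): row 6 has {A,C,D,G}; column 2 has {A,C,D,E,F,G}, so it must be B.
(r6,c7): row 6 has {A,B,C,D,G}; column 7 has {A,B,C,D,F,G}, so it must be E.
(r7,c1): row 7 has {A,B,D,F,G}; column 1 has {A,B,D,E,F,G}, so it must be C.
(r7,c4): row 7 has {A,B,C,D,F,G}; column 4 has {A,B,D,G}, so it must be E.
(r1,c4): row 1 has {A,B,D,E,F,G}; column 4 has {A,B,D,E,G}, so it must be C.
(r6,c4): row 6 has {A,B,C,D,E,G}; column 4 has {A,B,C,D,E,G}, so it must be F.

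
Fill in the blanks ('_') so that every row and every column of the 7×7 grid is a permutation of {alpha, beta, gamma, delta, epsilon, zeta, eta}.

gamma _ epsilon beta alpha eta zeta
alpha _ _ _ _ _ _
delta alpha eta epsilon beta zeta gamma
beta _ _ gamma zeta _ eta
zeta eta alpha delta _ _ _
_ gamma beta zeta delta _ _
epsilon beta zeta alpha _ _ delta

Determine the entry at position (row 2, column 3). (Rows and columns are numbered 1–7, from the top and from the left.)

gamma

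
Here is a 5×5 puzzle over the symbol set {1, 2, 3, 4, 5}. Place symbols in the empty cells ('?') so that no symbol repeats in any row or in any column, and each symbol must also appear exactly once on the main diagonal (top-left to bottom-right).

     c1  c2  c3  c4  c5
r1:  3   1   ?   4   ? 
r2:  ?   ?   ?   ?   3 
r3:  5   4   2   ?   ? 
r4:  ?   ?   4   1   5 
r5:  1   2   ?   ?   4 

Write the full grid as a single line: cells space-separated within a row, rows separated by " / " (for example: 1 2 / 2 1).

3 1 5 4 2 / 4 5 1 2 3 / 5 4 2 3 1 / 2 3 4 1 5 / 1 2 3 5 4

At row 1, column 3: row 1 has {1,3,4}; column 3 has {2,4}; that leaves 5.
At row 1, column 5: row 1 has {1,3,4,5}; column 5 has {3,4,5}; that leaves 2.
At row 2, column 2: row 2 has {3}; column 2 has {1,2,4}; the diagonal has {1,2,3,4}; that leaves 5.
At row 2, column 3: row 2 has {3,5}; column 3 has {2,4,5}; that leaves 1.
At row 2, column 4: row 2 has {1,3,5}; column 4 has {1,4}; that leaves 2.
At row 3, column 4: row 3 has {2,4,5}; column 4 has {1,2,4}; that leaves 3.
At row 3, column 5: row 3 has {2,3,4,5}; column 5 has {2,3,4,5}; that leaves 1.
At row 4, column 1: row 4 has {1,4,5}; column 1 has {1,3,5}; that leaves 2.
At row 4, column 2: row 4 has {1,2,4,5}; column 2 has {1,2,4,5}; that leaves 3.
At row 5, column 3: row 5 has {1,2,4}; column 3 has {1,2,4,5}; that leaves 3.
At row 5, column 4: row 5 has {1,2,3,4}; column 4 has {1,2,3,4}; that leaves 5.
At row 2, column 1: row 2 has {1,2,3,5}; column 1 has {1,2,3,5}; that leaves 4.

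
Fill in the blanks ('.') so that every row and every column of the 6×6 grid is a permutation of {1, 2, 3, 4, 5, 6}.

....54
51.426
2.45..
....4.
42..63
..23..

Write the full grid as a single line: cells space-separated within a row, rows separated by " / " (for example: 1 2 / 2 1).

row 2 has {1,2,4,5,6}; column 3 has {2,4} — only 3 is left for (r2,c3).
row 3 has {2,4,5}; column 6 has {3,4,6} — only 1 is left for (r3,c6).
row 5 has {2,3,4,6}; column 4 has {3,4,5} — only 1 is left for (r5,c4).
row 6 has {2,3}; column 5 has {2,4,5,6} — only 1 is left for (r6,c5).
row 6 has {1,2,3}; column 6 has {1,3,4,6} — only 5 is left for (r6,c6).
row 3 has {1,2,4,5}; column 5 has {1,2,4,5,6} — only 3 is left for (r3,c5).
row 4 has {4}; column 6 has {1,3,4,5,6} — only 2 is left for (r4,c6).
row 5 has {1,2,3,4,6}; column 3 has {2,3,4} — only 5 is left for (r5,c3).
row 6 has {1,2,3,5}; column 1 has {2,4,5} — only 6 is left for (r6,c1).
row 6 has {1,2,3,5,6}; column 2 has {1,2} — only 4 is left for (r6,c2).
row 3 has {1,2,3,4,5}; column 2 has {1,2,4} — only 6 is left for (r3,c2).
row 4 has {2,4}; column 4 has {1,3,4,5} — only 6 is left for (r4,c4).
row 1 has {4,5}; column 2 has {1,2,4,6} — only 3 is left for (r1,c2).
row 1 has {3,4,5}; column 4 has {1,3,4,5,6} — only 2 is left for (r1,c4).
row 4 has {2,4,6}; column 2 has {1,2,3,4,6} — only 5 is left for (r4,c2).
row 4 has {2,4,5,6}; column 3 has {2,3,4,5} — only 1 is left for (r4,c3).
row 1 has {2,3,4,5}; column 1 has {2,4,5,6} — only 1 is left for (r1,c1).
row 1 has {1,2,3,4,5}; column 3 has {1,2,3,4,5} — only 6 is left for (r1,c3).
row 4 has {1,2,4,5,6}; column 1 has {1,2,4,5,6} — only 3 is left for (r4,c1).

1 3 6 2 5 4 / 5 1 3 4 2 6 / 2 6 4 5 3 1 / 3 5 1 6 4 2 / 4 2 5 1 6 3 / 6 4 2 3 1 5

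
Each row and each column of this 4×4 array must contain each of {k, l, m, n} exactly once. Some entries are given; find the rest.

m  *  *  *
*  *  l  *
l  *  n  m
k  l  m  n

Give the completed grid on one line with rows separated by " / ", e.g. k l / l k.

m n k l / n m l k / l k n m / k l m n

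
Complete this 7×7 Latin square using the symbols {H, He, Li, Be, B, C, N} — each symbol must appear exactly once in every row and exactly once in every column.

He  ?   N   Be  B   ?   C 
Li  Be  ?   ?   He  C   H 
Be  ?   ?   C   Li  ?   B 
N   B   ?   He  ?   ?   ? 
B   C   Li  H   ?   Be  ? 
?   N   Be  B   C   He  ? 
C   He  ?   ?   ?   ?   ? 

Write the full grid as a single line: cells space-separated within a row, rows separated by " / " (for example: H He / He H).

He Li N Be B H C / Li Be B N He C H / Be H He C Li N B / N B C He H Li Be / B C Li H N Be He / H N Be B C He Li / C He H Li Be B N

row 2 has {H,He,Li,Be,C}; column 3 has {Li,Be,N} — only B is left for (r2,c3).
row 2 has {H,He,Li,Be,B,C}; column 4 has {H,He,Be,B,C} — only N is left for (r2,c4).
row 3 has {Li,Be,B,C}; column 2 has {He,Be,B,C,N} — only H is left for (r3,c2).
row 3 has {H,Li,Be,B,C}; column 3 has {Li,Be,B,N} — only He is left for (r3,c3).
row 3 has {H,He,Li,Be,B,C}; column 6 has {He,Be,C} — only N is left for (r3,c6).
row 5 has {H,Li,Be,B,C}; column 5 has {He,Li,B,C} — only N is left for (r5,c5).
row 5 has {H,Li,Be,B,C,N}; column 7 has {H,B,C} — only He is left for (r5,c7).
row 6 has {He,Be,B,C,N}; column 1 has {He,Li,Be,B,C,N} — only H is left for (r6,c1).
row 6 has {H,He,Be,B,C,N}; column 7 has {H,He,B,C} — only Li is left for (r6,c7).
row 7 has {He,C}; column 3 has {He,Li,Be,B,N} — only H is left for (r7,c3).
row 7 has {H,He,C}; column 4 has {H,He,Be,B,C,N} — only Li is left for (r7,c4).
row 7 has {H,He,Li,C}; column 5 has {He,Li,B,C,N} — only Be is left for (r7,c5).
row 7 has {H,He,Li,Be,C}; column 6 has {He,Be,C,N} — only B is left for (r7,c6).
row 7 has {H,He,Li,Be,B,C}; column 7 has {H,He,Li,B,C} — only N is left for (r7,c7).
row 1 has {He,Be,B,C,N}; column 2 has {H,He,Be,B,C,N} — only Li is left for (r1,c2).
row 1 has {He,Li,Be,B,C,N}; column 6 has {He,Be,B,C,N} — only H is left for (r1,c6).
row 4 has {He,B,N}; column 3 has {H,He,Li,Be,B,N} — only C is left for (r4,c3).
row 4 has {He,B,C,N}; column 5 has {He,Li,Be,B,C,N} — only H is left for (r4,c5).
row 4 has {H,He,B,C,N}; column 6 has {H,He,Be,B,C,N} — only Li is left for (r4,c6).
row 4 has {H,He,Li,B,C,N}; column 7 has {H,He,Li,B,C,N} — only Be is left for (r4,c7).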